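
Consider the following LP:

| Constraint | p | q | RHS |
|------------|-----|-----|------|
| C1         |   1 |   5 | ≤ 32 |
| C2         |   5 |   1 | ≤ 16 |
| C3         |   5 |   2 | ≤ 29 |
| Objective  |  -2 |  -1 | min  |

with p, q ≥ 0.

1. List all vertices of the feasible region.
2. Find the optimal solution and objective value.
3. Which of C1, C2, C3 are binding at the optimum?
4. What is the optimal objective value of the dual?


1. (0, 0), (3.2, 0), (2, 6), (0, 6.4)
2. p = 2, q = 6, z = -10
3. C1, C2
4. -10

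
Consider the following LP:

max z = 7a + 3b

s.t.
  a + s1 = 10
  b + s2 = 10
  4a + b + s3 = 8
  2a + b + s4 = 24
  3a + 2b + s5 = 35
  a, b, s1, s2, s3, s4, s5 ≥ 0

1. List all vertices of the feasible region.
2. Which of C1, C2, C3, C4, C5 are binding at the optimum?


1. (0, 0), (2, 0), (0, 8)
2. C3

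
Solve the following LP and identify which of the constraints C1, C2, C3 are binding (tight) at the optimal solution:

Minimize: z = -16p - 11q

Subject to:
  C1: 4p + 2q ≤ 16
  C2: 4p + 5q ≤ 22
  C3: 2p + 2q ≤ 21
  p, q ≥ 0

At p = 3, q = 2, compute slack b - a·x for each constraint:
  C1: 16 − 16 = 0  (binding)
  C2: 22 − 22 = 0  (binding)
  C3: 21 − 10 = 11  (slack)

Optimal: p = 3, q = 2
Binding: C1, C2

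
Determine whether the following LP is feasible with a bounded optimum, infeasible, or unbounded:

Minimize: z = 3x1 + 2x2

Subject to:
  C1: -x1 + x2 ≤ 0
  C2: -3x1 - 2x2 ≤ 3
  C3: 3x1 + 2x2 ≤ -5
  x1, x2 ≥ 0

Infeasible (no feasible solution exists)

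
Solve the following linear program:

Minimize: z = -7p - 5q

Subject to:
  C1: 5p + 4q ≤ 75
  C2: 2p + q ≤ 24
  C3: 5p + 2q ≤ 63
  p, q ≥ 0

Evaluate the objective at each vertex of the feasible region:
  z(0, 0) = 0
  z(12, 0) = -84
  z(7, 10) = -99  ←
  z(0, 18.75) = -93.75
The minimum is at p = 7, q = 10.

p = 7, q = 10, z = -99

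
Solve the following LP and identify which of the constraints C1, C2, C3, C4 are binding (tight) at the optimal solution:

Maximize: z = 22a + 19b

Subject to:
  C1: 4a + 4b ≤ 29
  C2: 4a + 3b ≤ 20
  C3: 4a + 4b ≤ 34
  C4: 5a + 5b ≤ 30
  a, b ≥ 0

At a = 2, b = 4, compute slack b - a·x for each constraint:
  C1: 29 − 24 = 5  (slack)
  C2: 20 − 20 = 0  (binding)
  C3: 34 − 24 = 10  (slack)
  C4: 30 − 30 = 0  (binding)

Optimal: a = 2, b = 4
Binding: C2, C4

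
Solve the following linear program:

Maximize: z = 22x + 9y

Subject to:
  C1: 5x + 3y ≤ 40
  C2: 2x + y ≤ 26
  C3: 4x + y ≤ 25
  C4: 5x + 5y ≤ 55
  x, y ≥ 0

Evaluate the objective at each vertex of the feasible region:
  z(0, 0) = 0
  z(6.25, 0) = 137.5
  z(5, 5) = 155  ←
  z(3.5, 7.5) = 144.5
  z(0, 11) = 99
The maximum is at x = 5, y = 5.

x = 5, y = 5, z = 155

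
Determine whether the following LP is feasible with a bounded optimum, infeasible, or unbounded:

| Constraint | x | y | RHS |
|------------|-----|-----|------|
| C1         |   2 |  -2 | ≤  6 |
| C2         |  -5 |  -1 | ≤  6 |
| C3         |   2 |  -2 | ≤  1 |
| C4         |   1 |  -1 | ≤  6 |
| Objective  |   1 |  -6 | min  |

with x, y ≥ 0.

Unbounded (objective can decrease without bound)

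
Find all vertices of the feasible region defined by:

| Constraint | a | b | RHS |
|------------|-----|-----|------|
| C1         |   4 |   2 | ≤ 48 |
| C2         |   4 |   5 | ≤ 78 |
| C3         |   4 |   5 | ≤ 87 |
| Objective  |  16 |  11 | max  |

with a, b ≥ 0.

(0, 0), (12, 0), (7, 10), (0, 15.6)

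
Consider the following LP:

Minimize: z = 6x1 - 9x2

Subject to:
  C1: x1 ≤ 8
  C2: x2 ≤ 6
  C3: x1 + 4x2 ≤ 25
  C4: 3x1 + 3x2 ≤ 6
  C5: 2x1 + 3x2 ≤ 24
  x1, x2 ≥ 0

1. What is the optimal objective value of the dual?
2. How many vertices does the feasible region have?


1. -18
2. 3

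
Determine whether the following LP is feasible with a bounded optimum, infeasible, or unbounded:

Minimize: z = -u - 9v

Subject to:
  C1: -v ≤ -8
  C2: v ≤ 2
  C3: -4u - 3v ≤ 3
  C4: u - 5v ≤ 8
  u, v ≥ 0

Infeasible (no feasible solution exists)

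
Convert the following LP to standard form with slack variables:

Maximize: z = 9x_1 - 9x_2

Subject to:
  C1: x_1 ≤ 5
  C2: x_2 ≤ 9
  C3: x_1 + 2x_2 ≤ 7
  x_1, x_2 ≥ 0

max z = 9x_1 - 9x_2

s.t.
  x_1 + s1 = 5
  x_2 + s2 = 9
  x_1 + 2x_2 + s3 = 7
  x_1, x_2, s1, s2, s3 ≥ 0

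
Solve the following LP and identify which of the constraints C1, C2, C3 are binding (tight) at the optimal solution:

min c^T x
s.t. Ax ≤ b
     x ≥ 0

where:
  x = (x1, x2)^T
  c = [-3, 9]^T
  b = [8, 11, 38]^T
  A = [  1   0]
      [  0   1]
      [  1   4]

At x1 = 8, x2 = 0, compute slack b - a·x for each constraint:
  C1: 8 − 8 = 0  (binding)
  C2: 11 − 0 = 11  (slack)
  C3: 38 − 8 = 30  (slack)

Optimal: x1 = 8, x2 = 0
Binding: C1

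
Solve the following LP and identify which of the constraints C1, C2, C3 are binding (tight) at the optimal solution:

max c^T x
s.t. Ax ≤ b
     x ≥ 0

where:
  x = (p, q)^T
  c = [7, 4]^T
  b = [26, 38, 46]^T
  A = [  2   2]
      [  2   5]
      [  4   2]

At p = 10, q = 3, compute slack b - a·x for each constraint:
  C1: 26 − 26 = 0  (binding)
  C2: 38 − 35 = 3  (slack)
  C3: 46 − 46 = 0  (binding)

Optimal: p = 10, q = 3
Binding: C1, C3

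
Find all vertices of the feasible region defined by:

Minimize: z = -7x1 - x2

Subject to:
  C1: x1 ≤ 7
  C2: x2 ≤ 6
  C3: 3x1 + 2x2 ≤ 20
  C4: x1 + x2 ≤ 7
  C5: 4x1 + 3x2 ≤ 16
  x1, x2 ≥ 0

(0, 0), (4, 0), (0, 5.333)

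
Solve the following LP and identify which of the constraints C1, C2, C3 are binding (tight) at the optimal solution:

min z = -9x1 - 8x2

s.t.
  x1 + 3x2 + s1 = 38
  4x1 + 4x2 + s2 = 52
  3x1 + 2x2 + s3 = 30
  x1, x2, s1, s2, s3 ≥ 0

At x1 = 4, x2 = 9, compute slack b - a·x for each constraint:
  C1: 38 − 31 = 7  (slack)
  C2: 52 − 52 = 0  (binding)
  C3: 30 − 30 = 0  (binding)

Optimal: x1 = 4, x2 = 9
Binding: C2, C3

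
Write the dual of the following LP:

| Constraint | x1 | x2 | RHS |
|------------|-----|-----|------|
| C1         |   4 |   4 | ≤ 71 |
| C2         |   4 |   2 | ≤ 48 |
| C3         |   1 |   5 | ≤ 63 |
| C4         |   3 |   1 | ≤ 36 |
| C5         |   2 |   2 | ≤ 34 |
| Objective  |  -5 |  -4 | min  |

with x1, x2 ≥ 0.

Primal min cᵀx s.t. Ax ≤ b, x ≥ 0  →  Dual max −bᵀy s.t. Aᵀy ≥ −c, y ≥ 0.

Maximize: z = -71y1 - 48y2 - 63y3 - 36y4 - 34y5

Subject to:
  4y1 + 4y2 + y3 + 3y4 + 2y5 ≥ 5
  4y1 + 2y2 + 5y3 + y4 + 2y5 ≥ 4
  y1, y2, y3, y4, y5 ≥ 0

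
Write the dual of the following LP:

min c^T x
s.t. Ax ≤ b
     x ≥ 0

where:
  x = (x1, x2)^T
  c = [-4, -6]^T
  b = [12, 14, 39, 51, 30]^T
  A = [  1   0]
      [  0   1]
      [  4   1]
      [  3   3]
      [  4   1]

Primal min cᵀx s.t. Ax ≤ b, x ≥ 0  →  Dual max −bᵀy s.t. Aᵀy ≥ −c, y ≥ 0.

Maximize: z = -12y1 - 14y2 - 39y3 - 51y4 - 30y5

Subject to:
  y1 + 4y3 + 3y4 + 4y5 ≥ 4
  y2 + y3 + 3y4 + y5 ≥ 6
  y1, y2, y3, y4, y5 ≥ 0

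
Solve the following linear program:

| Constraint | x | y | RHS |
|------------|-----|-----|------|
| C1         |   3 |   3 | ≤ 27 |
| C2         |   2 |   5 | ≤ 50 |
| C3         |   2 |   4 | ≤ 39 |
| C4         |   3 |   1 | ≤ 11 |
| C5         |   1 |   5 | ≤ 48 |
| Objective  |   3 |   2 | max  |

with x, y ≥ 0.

Evaluate the objective at each vertex of the feasible region:
  z(0, 0) = 0
  z(3.667, 0) = 11
  z(1, 8) = 19  ←
  z(0, 9) = 18
The maximum is at x = 1, y = 8.

x = 1, y = 8, z = 19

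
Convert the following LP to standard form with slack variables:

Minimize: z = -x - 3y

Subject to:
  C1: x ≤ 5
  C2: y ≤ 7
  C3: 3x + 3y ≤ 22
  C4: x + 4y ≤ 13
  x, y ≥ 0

min z = -x - 3y

s.t.
  x + s1 = 5
  y + s2 = 7
  3x + 3y + s3 = 22
  x + 4y + s4 = 13
  x, y, s1, s2, s3, s4 ≥ 0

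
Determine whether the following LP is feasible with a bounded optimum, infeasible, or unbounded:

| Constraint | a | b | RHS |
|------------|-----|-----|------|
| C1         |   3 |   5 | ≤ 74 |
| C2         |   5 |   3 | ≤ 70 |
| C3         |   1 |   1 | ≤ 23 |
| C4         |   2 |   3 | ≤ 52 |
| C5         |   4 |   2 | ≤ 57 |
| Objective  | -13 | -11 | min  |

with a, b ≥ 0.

Feasible with a bounded optimal solution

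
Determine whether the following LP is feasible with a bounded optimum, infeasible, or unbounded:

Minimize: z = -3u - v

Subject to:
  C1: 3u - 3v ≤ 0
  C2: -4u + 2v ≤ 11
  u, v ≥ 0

Unbounded (objective can decrease without bound)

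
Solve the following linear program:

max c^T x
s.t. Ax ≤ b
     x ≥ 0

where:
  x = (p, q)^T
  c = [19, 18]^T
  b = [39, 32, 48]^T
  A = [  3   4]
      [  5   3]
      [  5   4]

Evaluate the objective at each vertex of the feasible region:
  z(0, 0) = 0
  z(6.4, 0) = 121.6
  z(1, 9) = 181  ←
  z(0, 9.75) = 175.5
The maximum is at p = 1, q = 9.

p = 1, q = 9, z = 181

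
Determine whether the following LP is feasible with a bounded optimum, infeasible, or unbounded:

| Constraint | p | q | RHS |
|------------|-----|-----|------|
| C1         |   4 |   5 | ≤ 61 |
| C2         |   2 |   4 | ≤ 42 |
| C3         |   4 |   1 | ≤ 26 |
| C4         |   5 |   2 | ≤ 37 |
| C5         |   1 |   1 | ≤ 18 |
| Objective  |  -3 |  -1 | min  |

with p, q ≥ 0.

Feasible with a bounded optimal solution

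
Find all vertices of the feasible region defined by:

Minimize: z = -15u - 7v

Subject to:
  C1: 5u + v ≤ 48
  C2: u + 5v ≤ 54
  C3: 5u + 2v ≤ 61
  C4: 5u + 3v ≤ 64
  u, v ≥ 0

(0, 0), (9.6, 0), (8, 8), (7.182, 9.364), (0, 10.8)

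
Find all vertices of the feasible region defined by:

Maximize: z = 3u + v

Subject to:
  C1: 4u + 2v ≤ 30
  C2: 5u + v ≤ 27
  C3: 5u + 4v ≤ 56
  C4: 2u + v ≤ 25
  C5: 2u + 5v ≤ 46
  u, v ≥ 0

(0, 0), (5.4, 0), (4, 7), (3.625, 7.75), (0, 9.2)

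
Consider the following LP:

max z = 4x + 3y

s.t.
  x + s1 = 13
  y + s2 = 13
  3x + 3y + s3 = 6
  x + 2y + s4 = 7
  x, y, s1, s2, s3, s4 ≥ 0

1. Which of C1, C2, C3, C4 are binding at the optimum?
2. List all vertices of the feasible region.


1. C3
2. (0, 0), (2, 0), (0, 2)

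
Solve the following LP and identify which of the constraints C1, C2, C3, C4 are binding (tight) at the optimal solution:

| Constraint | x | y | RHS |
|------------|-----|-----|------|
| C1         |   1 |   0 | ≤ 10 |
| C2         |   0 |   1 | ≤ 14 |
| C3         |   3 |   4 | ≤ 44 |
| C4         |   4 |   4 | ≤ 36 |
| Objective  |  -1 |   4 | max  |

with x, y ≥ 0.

At x = 0, y = 9, compute slack b - a·x for each constraint:
  C1: 10 − 0 = 10  (slack)
  C2: 14 − 9 = 5  (slack)
  C3: 44 − 36 = 8  (slack)
  C4: 36 − 36 = 0  (binding)

Optimal: x = 0, y = 9
Binding: C4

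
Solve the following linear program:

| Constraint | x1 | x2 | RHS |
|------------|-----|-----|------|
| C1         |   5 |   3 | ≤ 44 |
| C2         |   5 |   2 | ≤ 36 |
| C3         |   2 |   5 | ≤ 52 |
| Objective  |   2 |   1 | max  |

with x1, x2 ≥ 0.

Evaluate the objective at each vertex of the feasible region:
  z(0, 0) = 0
  z(7.2, 0) = 14.4
  z(4, 8) = 16  ←
  z(3.368, 9.053) = 15.79
  z(0, 10.4) = 10.4
The maximum is at x1 = 4, x2 = 8.

x1 = 4, x2 = 8, z = 16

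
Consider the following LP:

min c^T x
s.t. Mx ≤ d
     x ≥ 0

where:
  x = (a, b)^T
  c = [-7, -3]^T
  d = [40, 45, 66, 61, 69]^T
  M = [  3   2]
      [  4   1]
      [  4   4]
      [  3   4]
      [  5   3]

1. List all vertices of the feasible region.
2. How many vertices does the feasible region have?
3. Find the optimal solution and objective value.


1. (0, 0), (11.25, 0), (10, 5), (7, 9.5), (5, 11.5), (0, 15.25)
2. 6
3. a = 10, b = 5, z = -85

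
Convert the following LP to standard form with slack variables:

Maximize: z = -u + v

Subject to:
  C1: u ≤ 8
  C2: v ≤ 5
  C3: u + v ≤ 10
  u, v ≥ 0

max z = -u + v

s.t.
  u + s1 = 8
  v + s2 = 5
  u + v + s3 = 10
  u, v, s1, s2, s3 ≥ 0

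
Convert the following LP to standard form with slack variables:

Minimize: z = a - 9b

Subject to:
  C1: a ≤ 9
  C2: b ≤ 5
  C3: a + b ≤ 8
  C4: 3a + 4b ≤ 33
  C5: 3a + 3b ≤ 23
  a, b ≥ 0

min z = a - 9b

s.t.
  a + s1 = 9
  b + s2 = 5
  a + b + s3 = 8
  3a + 4b + s4 = 33
  3a + 3b + s5 = 23
  a, b, s1, s2, s3, s4, s5 ≥ 0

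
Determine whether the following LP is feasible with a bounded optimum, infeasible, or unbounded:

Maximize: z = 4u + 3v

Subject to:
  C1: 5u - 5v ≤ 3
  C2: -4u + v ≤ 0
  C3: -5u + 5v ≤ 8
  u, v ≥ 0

Unbounded (objective can increase without bound)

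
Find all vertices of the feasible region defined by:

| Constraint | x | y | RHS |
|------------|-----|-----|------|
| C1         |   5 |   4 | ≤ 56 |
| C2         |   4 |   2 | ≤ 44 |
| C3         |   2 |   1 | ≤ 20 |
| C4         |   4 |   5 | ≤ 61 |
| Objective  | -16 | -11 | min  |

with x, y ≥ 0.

(0, 0), (10, 0), (8, 4), (4, 9), (0, 12.2)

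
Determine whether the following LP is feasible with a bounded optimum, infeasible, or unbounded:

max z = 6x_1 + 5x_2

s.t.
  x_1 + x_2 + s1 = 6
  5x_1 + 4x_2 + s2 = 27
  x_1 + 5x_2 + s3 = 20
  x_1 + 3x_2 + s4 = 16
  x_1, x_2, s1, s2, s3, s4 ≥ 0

Feasible with a bounded optimal solution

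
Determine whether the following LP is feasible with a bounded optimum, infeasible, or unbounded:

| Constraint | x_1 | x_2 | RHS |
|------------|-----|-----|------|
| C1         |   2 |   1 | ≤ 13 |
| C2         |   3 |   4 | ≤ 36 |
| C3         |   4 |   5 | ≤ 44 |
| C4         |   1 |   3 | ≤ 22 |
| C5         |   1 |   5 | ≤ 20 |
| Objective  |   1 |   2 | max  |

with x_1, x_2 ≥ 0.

Feasible with a bounded optimal solution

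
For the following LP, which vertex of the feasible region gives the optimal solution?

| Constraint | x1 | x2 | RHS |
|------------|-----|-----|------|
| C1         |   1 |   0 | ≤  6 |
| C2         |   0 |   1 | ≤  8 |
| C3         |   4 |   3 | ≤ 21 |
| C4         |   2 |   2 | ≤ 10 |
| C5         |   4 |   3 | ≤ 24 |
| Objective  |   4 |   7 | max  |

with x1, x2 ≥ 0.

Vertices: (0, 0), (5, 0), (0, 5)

Evaluate the objective at each vertex of the feasible region:
  z(0, 0) = 0
  z(5, 0) = 20
  z(0, 5) = 35  ←
The maximum is at x1 = 0, x2 = 5.

(0, 5)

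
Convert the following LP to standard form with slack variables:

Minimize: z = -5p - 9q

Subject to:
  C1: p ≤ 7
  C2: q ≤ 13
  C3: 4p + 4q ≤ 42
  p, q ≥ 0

min z = -5p - 9q

s.t.
  p + s1 = 7
  q + s2 = 13
  4p + 4q + s3 = 42
  p, q, s1, s2, s3 ≥ 0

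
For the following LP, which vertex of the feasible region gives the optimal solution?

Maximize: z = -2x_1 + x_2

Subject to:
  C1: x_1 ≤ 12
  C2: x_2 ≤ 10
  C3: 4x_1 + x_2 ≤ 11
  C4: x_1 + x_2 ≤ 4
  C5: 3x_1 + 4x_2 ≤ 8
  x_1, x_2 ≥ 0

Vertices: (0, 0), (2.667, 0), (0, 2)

Evaluate the objective at each vertex of the feasible region:
  z(0, 0) = 0
  z(2.667, 0) = -5.333
  z(0, 2) = 2  ←
The maximum is at x_1 = 0, x_2 = 2.

(0, 2)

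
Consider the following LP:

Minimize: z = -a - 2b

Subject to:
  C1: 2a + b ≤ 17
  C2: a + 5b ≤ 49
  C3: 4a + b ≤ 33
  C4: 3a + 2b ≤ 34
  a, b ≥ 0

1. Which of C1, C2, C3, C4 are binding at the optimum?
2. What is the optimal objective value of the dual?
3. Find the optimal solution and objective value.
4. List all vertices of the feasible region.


1. C1, C2
2. -22
3. a = 4, b = 9, z = -22
4. (0, 0), (8.25, 0), (8, 1), (4, 9), (0, 9.8)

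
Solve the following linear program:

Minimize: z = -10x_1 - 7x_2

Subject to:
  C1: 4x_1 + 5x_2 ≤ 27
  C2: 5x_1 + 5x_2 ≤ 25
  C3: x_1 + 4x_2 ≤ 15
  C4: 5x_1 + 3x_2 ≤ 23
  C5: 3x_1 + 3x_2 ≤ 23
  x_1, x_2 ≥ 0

Evaluate the objective at each vertex of the feasible region:
  z(0, 0) = 0
  z(4.6, 0) = -46
  z(4, 1) = -47  ←
  z(1.667, 3.333) = -40
  z(0, 3.75) = -26.25
The minimum is at x_1 = 4, x_2 = 1.

x_1 = 4, x_2 = 1, z = -47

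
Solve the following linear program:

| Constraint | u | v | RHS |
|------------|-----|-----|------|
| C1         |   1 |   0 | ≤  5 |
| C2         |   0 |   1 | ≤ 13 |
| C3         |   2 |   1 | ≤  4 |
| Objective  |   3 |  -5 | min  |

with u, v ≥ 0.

Evaluate the objective at each vertex of the feasible region:
  z(0, 0) = 0
  z(2, 0) = 6
  z(0, 4) = -20  ←
The minimum is at u = 0, v = 4.

u = 0, v = 4, z = -20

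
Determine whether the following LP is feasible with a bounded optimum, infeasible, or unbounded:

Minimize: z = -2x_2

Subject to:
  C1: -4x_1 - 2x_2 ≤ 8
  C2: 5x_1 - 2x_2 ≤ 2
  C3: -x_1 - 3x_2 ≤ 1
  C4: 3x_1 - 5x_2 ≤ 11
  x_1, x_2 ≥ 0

Unbounded (objective can decrease without bound)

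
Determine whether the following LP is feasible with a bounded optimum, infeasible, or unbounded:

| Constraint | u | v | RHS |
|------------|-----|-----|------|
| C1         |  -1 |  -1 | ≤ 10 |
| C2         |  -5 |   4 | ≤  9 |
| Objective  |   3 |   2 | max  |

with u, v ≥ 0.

Unbounded (objective can increase without bound)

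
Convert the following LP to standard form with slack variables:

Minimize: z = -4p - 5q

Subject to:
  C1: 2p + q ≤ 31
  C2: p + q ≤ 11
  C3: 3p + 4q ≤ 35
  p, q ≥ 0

min z = -4p - 5q

s.t.
  2p + q + s1 = 31
  p + q + s2 = 11
  3p + 4q + s3 = 35
  p, q, s1, s2, s3 ≥ 0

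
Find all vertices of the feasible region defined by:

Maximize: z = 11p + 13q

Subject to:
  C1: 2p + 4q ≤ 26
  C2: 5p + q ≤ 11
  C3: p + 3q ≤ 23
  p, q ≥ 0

(0, 0), (2.2, 0), (1, 6), (0, 6.5)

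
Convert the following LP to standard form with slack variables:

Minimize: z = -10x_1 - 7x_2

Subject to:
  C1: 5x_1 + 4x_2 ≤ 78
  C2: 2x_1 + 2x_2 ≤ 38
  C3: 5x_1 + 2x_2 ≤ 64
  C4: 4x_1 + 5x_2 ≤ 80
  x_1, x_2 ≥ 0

min z = -10x_1 - 7x_2

s.t.
  5x_1 + 4x_2 + s1 = 78
  2x_1 + 2x_2 + s2 = 38
  5x_1 + 2x_2 + s3 = 64
  4x_1 + 5x_2 + s4 = 80
  x_1, x_2, s1, s2, s3, s4 ≥ 0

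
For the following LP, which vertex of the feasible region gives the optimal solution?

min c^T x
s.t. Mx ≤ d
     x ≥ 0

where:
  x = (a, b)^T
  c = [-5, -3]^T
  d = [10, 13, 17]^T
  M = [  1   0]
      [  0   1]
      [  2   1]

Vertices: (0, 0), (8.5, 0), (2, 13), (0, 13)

Evaluate the objective at each vertex of the feasible region:
  z(0, 0) = 0
  z(8.5, 0) = -42.5
  z(2, 13) = -49  ←
  z(0, 13) = -39
The minimum is at a = 2, b = 13.

(2, 13)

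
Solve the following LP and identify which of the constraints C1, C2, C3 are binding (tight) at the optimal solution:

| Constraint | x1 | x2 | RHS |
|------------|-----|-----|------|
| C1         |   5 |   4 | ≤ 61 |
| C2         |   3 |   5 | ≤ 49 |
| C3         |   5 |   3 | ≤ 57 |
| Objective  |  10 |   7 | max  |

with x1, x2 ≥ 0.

At x1 = 9, x2 = 4, compute slack b - a·x for each constraint:
  C1: 61 − 61 = 0  (binding)
  C2: 49 − 47 = 2  (slack)
  C3: 57 − 57 = 0  (binding)

Optimal: x1 = 9, x2 = 4
Binding: C1, C3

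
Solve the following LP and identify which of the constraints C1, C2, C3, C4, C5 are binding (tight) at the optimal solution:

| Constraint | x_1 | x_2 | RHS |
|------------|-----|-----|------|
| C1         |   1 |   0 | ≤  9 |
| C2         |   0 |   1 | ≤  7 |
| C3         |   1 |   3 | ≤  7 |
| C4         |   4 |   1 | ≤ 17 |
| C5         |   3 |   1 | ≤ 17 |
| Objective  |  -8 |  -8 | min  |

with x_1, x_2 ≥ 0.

At x_1 = 4, x_2 = 1, compute slack b - a·x for each constraint:
  C1: 9 − 4 = 5  (slack)
  C2: 7 − 1 = 6  (slack)
  C3: 7 − 7 = 0  (binding)
  C4: 17 − 17 = 0  (binding)
  C5: 17 − 13 = 4  (slack)

Optimal: x_1 = 4, x_2 = 1
Binding: C3, C4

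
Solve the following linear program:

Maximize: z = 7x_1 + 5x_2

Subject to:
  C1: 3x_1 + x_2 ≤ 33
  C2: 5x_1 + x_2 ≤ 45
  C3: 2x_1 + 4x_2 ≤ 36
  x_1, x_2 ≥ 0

Evaluate the objective at each vertex of the feasible region:
  z(0, 0) = 0
  z(9, 0) = 63
  z(8, 5) = 81  ←
  z(0, 9) = 45
The maximum is at x_1 = 8, x_2 = 5.

x_1 = 8, x_2 = 5, z = 81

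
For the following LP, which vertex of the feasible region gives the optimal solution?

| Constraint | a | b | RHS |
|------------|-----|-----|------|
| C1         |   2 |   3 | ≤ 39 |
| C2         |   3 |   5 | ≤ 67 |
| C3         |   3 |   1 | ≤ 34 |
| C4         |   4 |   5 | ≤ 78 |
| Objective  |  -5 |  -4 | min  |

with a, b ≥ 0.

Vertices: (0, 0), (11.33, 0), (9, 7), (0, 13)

Evaluate the objective at each vertex of the feasible region:
  z(0, 0) = 0
  z(11.33, 0) = -56.67
  z(9, 7) = -73  ←
  z(0, 13) = -52
The minimum is at a = 9, b = 7.

(9, 7)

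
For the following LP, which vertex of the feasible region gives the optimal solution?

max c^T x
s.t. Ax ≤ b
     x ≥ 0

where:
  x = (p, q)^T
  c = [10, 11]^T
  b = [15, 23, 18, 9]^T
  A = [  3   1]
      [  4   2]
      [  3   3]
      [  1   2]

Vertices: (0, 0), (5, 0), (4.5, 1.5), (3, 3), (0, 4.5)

Evaluate the objective at each vertex of the feasible region:
  z(0, 0) = 0
  z(5, 0) = 50
  z(4.5, 1.5) = 61.5
  z(3, 3) = 63  ←
  z(0, 4.5) = 49.5
The maximum is at p = 3, q = 3.

(3, 3)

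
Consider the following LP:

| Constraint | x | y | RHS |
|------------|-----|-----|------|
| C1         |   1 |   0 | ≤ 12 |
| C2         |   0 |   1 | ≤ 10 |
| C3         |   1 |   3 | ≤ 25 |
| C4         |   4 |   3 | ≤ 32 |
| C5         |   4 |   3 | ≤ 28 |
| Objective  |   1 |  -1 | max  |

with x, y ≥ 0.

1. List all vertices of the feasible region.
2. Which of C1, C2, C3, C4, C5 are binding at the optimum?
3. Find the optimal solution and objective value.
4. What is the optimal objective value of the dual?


1. (0, 0), (7, 0), (1, 8), (0, 8.333)
2. C5
3. x = 7, y = 0, z = 7
4. 7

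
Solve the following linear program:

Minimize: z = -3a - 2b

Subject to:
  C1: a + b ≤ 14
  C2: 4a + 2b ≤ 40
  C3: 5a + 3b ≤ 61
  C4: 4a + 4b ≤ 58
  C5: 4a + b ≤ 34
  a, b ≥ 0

Evaluate the objective at each vertex of the feasible region:
  z(0, 0) = 0
  z(8.5, 0) = -25.5
  z(7, 6) = -33
  z(6, 8) = -34  ←
  z(0, 14) = -28
The minimum is at a = 6, b = 8.

a = 6, b = 8, z = -34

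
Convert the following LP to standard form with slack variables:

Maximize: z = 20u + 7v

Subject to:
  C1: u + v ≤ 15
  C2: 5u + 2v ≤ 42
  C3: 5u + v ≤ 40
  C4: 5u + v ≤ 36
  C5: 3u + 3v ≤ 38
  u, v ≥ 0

max z = 20u + 7v

s.t.
  u + v + s1 = 15
  5u + 2v + s2 = 42
  5u + v + s3 = 40
  5u + v + s4 = 36
  3u + 3v + s5 = 38
  u, v, s1, s2, s3, s4, s5 ≥ 0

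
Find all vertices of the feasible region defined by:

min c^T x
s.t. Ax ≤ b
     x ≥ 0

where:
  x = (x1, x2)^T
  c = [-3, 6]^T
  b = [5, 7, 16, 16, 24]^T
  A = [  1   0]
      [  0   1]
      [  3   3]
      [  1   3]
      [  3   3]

(0, 0), (5, 0), (5, 0.3333), (0, 5.333)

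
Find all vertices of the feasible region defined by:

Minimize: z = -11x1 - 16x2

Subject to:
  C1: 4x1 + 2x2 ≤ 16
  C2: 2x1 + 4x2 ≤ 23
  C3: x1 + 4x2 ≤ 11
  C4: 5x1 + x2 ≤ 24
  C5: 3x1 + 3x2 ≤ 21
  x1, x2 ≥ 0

(0, 0), (4, 0), (3, 2), (0, 2.75)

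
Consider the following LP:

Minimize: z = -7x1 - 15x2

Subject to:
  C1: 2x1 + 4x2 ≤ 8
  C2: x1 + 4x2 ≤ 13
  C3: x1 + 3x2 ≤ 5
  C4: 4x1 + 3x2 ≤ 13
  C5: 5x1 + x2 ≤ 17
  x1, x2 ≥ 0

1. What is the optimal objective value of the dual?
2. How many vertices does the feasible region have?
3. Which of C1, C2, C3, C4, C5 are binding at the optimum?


1. -29
2. 5
3. C1, C3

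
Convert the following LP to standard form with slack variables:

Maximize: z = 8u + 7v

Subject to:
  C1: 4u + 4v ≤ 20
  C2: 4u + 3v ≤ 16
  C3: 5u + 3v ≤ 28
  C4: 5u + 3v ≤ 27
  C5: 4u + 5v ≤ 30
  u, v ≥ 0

max z = 8u + 7v

s.t.
  4u + 4v + s1 = 20
  4u + 3v + s2 = 16
  5u + 3v + s3 = 28
  5u + 3v + s4 = 27
  4u + 5v + s5 = 30
  u, v, s1, s2, s3, s4, s5 ≥ 0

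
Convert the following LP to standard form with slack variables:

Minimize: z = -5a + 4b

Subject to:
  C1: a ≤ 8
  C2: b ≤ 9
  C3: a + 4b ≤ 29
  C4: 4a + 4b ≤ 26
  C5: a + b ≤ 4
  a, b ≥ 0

min z = -5a + 4b

s.t.
  a + s1 = 8
  b + s2 = 9
  a + 4b + s3 = 29
  4a + 4b + s4 = 26
  a + b + s5 = 4
  a, b, s1, s2, s3, s4, s5 ≥ 0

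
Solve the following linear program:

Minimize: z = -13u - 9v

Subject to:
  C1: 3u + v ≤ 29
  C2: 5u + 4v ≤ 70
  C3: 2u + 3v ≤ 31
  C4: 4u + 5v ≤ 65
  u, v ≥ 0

Evaluate the objective at each vertex of the feasible region:
  z(0, 0) = 0
  z(9.667, 0) = -125.7
  z(8, 5) = -149  ←
  z(0, 10.33) = -93
The minimum is at u = 8, v = 5.

u = 8, v = 5, z = -149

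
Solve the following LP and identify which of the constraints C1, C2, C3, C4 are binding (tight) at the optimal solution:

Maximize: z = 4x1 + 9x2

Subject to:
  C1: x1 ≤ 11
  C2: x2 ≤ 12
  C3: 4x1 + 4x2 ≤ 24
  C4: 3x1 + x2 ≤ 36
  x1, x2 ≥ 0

At x1 = 0, x2 = 6, compute slack b - a·x for each constraint:
  C1: 11 − 0 = 11  (slack)
  C2: 12 − 6 = 6  (slack)
  C3: 24 − 24 = 0  (binding)
  C4: 36 − 6 = 30  (slack)

Optimal: x1 = 0, x2 = 6
Binding: C3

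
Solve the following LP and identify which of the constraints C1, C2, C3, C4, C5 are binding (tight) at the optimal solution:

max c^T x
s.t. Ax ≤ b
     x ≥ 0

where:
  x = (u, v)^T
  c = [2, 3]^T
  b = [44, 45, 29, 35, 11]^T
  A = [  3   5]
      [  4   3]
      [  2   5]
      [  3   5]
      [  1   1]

At u = 10, v = 1, compute slack b - a·x for each constraint:
  C1: 44 − 35 = 9  (slack)
  C2: 45 − 43 = 2  (slack)
  C3: 29 − 25 = 4  (slack)
  C4: 35 − 35 = 0  (binding)
  C5: 11 − 11 = 0  (binding)

Optimal: u = 10, v = 1
Binding: C4, C5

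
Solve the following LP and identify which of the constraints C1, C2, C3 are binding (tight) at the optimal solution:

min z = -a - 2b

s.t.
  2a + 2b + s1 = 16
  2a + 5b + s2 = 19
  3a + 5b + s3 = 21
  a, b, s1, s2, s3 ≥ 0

At a = 2, b = 3, compute slack b - a·x for each constraint:
  C1: 16 − 10 = 6  (slack)
  C2: 19 − 19 = 0  (binding)
  C3: 21 − 21 = 0  (binding)

Optimal: a = 2, b = 3
Binding: C2, C3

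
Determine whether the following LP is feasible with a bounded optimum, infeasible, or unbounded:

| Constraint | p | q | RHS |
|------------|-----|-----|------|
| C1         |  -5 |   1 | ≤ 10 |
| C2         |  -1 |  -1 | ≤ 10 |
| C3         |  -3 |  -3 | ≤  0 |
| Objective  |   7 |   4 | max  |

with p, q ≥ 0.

Unbounded (objective can increase without bound)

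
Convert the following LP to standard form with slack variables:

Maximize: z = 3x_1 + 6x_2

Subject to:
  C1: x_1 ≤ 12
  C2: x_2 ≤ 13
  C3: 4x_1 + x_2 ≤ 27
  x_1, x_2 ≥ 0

max z = 3x_1 + 6x_2

s.t.
  x_1 + s1 = 12
  x_2 + s2 = 13
  4x_1 + x_2 + s3 = 27
  x_1, x_2, s1, s2, s3 ≥ 0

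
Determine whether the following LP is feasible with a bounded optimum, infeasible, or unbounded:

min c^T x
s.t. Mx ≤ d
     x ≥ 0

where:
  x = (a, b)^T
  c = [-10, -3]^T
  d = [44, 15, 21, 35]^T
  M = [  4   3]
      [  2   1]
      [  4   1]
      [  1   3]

Feasible with a bounded optimal solution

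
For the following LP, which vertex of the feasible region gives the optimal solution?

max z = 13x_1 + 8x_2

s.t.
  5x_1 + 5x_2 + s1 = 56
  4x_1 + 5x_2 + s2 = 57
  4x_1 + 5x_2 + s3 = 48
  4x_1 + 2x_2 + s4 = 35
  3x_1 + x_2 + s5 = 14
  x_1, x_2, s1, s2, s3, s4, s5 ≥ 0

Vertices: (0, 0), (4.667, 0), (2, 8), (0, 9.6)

Evaluate the objective at each vertex of the feasible region:
  z(0, 0) = 0
  z(4.667, 0) = 60.67
  z(2, 8) = 90  ←
  z(0, 9.6) = 76.8
The maximum is at x_1 = 2, x_2 = 8.

(2, 8)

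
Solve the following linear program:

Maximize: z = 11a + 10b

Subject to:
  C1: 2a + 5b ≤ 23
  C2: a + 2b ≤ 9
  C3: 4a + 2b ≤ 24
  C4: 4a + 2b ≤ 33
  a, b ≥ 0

Evaluate the objective at each vertex of the feasible region:
  z(0, 0) = 0
  z(6, 0) = 66
  z(5, 2) = 75  ←
  z(0, 4.5) = 45
The maximum is at a = 5, b = 2.

a = 5, b = 2, z = 75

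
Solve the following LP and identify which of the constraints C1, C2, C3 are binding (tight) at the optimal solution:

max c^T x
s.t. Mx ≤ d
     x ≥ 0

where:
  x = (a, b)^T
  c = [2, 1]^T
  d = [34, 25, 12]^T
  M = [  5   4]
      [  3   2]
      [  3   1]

At a = 2, b = 6, compute slack b - a·x for each constraint:
  C1: 34 − 34 = 0  (binding)
  C2: 25 − 18 = 7  (slack)
  C3: 12 − 12 = 0  (binding)

Optimal: a = 2, b = 6
Binding: C1, C3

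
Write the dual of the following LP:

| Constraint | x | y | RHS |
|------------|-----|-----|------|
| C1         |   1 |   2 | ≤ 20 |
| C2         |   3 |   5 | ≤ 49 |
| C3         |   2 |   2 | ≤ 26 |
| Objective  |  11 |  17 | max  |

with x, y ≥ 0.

Primal max cᵀx s.t. Ax ≤ b, x ≥ 0  →  Dual min bᵀy s.t. Aᵀy ≥ c, y ≥ 0.

Minimize: z = 20y1 + 49y2 + 26y3

Subject to:
  y1 + 3y2 + 2y3 ≥ 11
  2y1 + 5y2 + 2y3 ≥ 17
  y1, y2, y3 ≥ 0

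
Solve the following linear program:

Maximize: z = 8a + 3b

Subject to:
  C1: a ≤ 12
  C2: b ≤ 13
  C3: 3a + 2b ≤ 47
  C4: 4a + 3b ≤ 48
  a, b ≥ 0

Evaluate the objective at each vertex of the feasible region:
  z(0, 0) = 0
  z(12, 0) = 96  ←
  z(2.25, 13) = 57
  z(0, 13) = 39
The maximum is at a = 12, b = 0.

a = 12, b = 0, z = 96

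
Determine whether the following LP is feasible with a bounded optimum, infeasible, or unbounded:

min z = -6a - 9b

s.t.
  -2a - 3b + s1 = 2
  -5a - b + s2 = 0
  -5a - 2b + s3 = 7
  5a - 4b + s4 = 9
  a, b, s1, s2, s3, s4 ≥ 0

Unbounded (objective can decrease without bound)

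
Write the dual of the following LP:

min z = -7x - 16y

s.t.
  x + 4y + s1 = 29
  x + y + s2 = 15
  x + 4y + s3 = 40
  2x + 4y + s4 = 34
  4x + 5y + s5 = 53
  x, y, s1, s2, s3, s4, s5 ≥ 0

Primal min cᵀx s.t. Ax ≤ b, x ≥ 0  →  Dual max −bᵀy s.t. Aᵀy ≥ −c, y ≥ 0.

Maximize: z = -29y1 - 15y2 - 40y3 - 34y4 - 53y5

Subject to:
  y1 + y2 + y3 + 2y4 + 4y5 ≥ 7
  4y1 + y2 + 4y3 + 4y4 + 5y5 ≥ 16
  y1, y2, y3, y4, y5 ≥ 0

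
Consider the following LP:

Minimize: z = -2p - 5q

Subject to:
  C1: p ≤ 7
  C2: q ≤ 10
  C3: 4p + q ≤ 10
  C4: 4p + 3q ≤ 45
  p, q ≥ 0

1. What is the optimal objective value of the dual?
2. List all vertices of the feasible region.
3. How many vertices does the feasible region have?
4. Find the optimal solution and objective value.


1. -50
2. (0, 0), (2.5, 0), (0, 10)
3. 3
4. p = 0, q = 10, z = -50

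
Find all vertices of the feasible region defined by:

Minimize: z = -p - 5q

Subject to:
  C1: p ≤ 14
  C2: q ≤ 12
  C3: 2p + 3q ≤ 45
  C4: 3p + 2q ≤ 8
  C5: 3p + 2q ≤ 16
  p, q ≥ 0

(0, 0), (2.667, 0), (0, 4)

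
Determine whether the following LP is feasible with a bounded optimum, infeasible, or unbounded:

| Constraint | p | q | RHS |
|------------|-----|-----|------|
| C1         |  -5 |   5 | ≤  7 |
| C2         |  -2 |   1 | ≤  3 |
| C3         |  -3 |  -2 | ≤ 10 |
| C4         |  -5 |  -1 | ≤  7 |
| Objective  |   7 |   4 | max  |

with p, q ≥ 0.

Unbounded (objective can increase without bound)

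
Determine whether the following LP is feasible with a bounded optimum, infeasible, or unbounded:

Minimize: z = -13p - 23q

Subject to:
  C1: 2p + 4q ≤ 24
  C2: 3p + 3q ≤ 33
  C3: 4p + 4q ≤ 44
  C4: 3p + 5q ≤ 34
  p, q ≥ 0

Feasible with a bounded optimal solution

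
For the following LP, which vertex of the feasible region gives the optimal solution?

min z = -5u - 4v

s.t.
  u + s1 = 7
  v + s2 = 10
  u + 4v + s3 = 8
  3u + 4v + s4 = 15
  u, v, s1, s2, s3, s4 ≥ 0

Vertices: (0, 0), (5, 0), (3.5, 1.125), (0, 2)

Evaluate the objective at each vertex of the feasible region:
  z(0, 0) = 0
  z(5, 0) = -25  ←
  z(3.5, 1.125) = -22
  z(0, 2) = -8
The minimum is at u = 5, v = 0.

(5, 0)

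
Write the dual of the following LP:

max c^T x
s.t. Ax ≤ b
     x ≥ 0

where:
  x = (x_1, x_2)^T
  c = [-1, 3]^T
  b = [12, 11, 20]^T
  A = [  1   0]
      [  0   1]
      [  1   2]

Primal max cᵀx s.t. Ax ≤ b, x ≥ 0  →  Dual min bᵀy s.t. Aᵀy ≥ c, y ≥ 0.

Minimize: z = 12y1 + 11y2 + 20y3

Subject to:
  y1 + y3 ≥ -1
  y2 + 2y3 ≥ 3
  y1, y2, y3 ≥ 0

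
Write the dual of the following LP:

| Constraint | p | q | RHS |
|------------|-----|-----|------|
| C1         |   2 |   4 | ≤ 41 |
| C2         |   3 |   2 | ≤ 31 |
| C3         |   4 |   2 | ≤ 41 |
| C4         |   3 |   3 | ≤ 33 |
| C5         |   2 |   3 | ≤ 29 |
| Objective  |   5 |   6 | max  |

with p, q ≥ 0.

Primal max cᵀx s.t. Ax ≤ b, x ≥ 0  →  Dual min bᵀy s.t. Aᵀy ≥ c, y ≥ 0.

Minimize: z = 41y1 + 31y2 + 41y3 + 33y4 + 29y5

Subject to:
  2y1 + 3y2 + 4y3 + 3y4 + 2y5 ≥ 5
  4y1 + 2y2 + 2y3 + 3y4 + 3y5 ≥ 6
  y1, y2, y3, y4, y5 ≥ 0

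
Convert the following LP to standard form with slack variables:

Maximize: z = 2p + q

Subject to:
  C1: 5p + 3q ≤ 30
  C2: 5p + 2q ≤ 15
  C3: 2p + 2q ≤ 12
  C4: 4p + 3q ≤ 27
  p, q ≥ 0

max z = 2p + q

s.t.
  5p + 3q + s1 = 30
  5p + 2q + s2 = 15
  2p + 2q + s3 = 12
  4p + 3q + s4 = 27
  p, q, s1, s2, s3, s4 ≥ 0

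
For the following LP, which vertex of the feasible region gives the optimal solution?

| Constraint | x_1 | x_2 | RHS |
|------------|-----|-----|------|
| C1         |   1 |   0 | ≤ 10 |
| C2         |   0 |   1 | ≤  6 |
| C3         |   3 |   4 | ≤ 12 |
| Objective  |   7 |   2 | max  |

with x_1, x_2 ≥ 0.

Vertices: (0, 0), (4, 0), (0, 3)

Evaluate the objective at each vertex of the feasible region:
  z(0, 0) = 0
  z(4, 0) = 28  ←
  z(0, 3) = 6
The maximum is at x_1 = 4, x_2 = 0.

(4, 0)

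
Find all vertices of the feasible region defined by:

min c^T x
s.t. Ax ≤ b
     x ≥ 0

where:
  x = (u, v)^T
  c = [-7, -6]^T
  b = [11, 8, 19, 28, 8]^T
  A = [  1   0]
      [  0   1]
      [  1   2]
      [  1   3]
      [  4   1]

(0, 0), (2, 0), (0, 8)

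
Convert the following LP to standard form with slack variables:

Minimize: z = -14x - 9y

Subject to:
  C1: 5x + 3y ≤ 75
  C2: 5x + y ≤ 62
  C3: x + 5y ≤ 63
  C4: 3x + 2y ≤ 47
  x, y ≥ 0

min z = -14x - 9y

s.t.
  5x + 3y + s1 = 75
  5x + y + s2 = 62
  x + 5y + s3 = 63
  3x + 2y + s4 = 47
  x, y, s1, s2, s3, s4 ≥ 0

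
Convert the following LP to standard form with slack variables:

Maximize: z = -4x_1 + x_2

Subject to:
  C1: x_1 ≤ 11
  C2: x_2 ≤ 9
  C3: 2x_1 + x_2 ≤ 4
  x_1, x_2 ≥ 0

max z = -4x_1 + x_2

s.t.
  x_1 + s1 = 11
  x_2 + s2 = 9
  2x_1 + x_2 + s3 = 4
  x_1, x_2, s1, s2, s3 ≥ 0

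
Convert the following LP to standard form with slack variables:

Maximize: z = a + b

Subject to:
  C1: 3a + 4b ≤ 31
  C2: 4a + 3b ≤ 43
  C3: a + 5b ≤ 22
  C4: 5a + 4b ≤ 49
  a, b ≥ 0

max z = a + b

s.t.
  3a + 4b + s1 = 31
  4a + 3b + s2 = 43
  a + 5b + s3 = 22
  5a + 4b + s4 = 49
  a, b, s1, s2, s3, s4 ≥ 0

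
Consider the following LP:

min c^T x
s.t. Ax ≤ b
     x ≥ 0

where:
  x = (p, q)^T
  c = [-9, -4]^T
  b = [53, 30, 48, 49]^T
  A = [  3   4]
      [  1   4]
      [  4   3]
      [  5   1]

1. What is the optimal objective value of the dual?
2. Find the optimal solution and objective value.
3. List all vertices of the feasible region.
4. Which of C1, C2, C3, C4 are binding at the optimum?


1. -97
2. p = 9, q = 4, z = -97
3. (0, 0), (9.8, 0), (9, 4), (7.846, 5.538), (0, 7.5)
4. C3, C4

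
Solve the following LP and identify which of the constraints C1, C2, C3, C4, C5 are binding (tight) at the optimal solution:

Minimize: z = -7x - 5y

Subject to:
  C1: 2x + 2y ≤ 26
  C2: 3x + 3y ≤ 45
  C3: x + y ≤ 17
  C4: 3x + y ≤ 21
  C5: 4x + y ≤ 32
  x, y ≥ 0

At x = 4, y = 9, compute slack b - a·x for each constraint:
  C1: 26 − 26 = 0  (binding)
  C2: 45 − 39 = 6  (slack)
  C3: 17 − 13 = 4  (slack)
  C4: 21 − 21 = 0  (binding)
  C5: 32 − 25 = 7  (slack)

Optimal: x = 4, y = 9
Binding: C1, C4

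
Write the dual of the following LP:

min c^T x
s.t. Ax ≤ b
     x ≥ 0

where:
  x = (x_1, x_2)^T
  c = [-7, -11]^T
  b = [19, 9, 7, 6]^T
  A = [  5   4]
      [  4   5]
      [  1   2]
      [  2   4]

Primal min cᵀx s.t. Ax ≤ b, x ≥ 0  →  Dual max −bᵀy s.t. Aᵀy ≥ −c, y ≥ 0.

Maximize: z = -19y1 - 9y2 - 7y3 - 6y4

Subject to:
  5y1 + 4y2 + y3 + 2y4 ≥ 7
  4y1 + 5y2 + 2y3 + 4y4 ≥ 11
  y1, y2, y3, y4 ≥ 0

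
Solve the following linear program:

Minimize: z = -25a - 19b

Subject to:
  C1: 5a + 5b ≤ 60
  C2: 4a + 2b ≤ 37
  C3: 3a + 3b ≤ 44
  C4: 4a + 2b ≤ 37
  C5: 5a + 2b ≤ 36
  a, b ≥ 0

Evaluate the objective at each vertex of the feasible region:
  z(0, 0) = 0
  z(7.2, 0) = -180
  z(4, 8) = -252  ←
  z(0, 12) = -228
The minimum is at a = 4, b = 8.

a = 4, b = 8, z = -252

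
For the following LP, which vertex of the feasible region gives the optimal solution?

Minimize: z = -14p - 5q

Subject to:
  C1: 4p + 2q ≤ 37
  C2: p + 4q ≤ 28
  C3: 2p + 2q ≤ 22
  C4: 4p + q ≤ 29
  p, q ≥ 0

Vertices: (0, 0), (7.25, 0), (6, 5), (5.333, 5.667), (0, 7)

Evaluate the objective at each vertex of the feasible region:
  z(0, 0) = 0
  z(7.25, 0) = -101.5
  z(6, 5) = -109  ←
  z(5.333, 5.667) = -103
  z(0, 7) = -35
The minimum is at p = 6, q = 5.

(6, 5)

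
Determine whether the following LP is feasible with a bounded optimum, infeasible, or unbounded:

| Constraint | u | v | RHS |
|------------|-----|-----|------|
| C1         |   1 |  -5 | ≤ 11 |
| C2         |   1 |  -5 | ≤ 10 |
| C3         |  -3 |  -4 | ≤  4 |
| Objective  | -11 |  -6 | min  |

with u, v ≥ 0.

Unbounded (objective can decrease without bound)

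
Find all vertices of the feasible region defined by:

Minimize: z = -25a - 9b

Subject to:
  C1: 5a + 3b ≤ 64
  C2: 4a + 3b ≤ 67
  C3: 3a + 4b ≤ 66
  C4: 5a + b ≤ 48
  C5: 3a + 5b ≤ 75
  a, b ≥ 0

(0, 0), (9.6, 0), (8, 8), (5.938, 11.44), (0, 15)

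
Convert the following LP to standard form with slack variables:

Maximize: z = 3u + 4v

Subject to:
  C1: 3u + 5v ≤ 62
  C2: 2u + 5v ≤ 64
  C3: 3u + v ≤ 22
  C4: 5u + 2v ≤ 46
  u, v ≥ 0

max z = 3u + 4v

s.t.
  3u + 5v + s1 = 62
  2u + 5v + s2 = 64
  3u + v + s3 = 22
  5u + 2v + s4 = 46
  u, v, s1, s2, s3, s4 ≥ 0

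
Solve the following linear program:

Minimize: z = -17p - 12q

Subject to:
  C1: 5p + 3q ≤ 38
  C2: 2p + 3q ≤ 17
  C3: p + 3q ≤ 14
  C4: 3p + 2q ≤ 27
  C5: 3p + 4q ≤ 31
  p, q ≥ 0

Evaluate the objective at each vertex of the feasible region:
  z(0, 0) = 0
  z(7.6, 0) = -129.2
  z(7, 1) = -131  ←
  z(3, 3.667) = -95
  z(0, 4.667) = -56
The minimum is at p = 7, q = 1.

p = 7, q = 1, z = -131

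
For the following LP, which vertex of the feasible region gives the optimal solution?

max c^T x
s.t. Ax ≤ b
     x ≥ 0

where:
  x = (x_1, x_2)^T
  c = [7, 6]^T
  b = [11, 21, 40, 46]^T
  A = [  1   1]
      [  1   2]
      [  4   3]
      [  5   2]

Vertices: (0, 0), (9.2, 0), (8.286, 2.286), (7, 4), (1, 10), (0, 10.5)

Evaluate the objective at each vertex of the feasible region:
  z(0, 0) = 0
  z(9.2, 0) = 64.4
  z(8.286, 2.286) = 71.71
  z(7, 4) = 73  ←
  z(1, 10) = 67
  z(0, 10.5) = 63
The maximum is at x_1 = 7, x_2 = 4.

(7, 4)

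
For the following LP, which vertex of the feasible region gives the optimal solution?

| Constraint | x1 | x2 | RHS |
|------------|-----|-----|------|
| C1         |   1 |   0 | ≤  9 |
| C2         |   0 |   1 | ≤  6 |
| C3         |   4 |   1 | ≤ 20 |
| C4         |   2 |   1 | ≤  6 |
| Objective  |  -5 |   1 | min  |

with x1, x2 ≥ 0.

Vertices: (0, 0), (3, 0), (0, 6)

Evaluate the objective at each vertex of the feasible region:
  z(0, 0) = 0
  z(3, 0) = -15  ←
  z(0, 6) = 6
The minimum is at x1 = 3, x2 = 0.

(3, 0)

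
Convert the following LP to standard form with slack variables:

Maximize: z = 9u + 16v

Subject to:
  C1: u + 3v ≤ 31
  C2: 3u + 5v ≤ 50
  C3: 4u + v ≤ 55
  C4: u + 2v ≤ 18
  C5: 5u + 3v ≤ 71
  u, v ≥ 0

max z = 9u + 16v

s.t.
  u + 3v + s1 = 31
  3u + 5v + s2 = 50
  4u + v + s3 = 55
  u + 2v + s4 = 18
  5u + 3v + s5 = 71
  u, v, s1, s2, s3, s4, s5 ≥ 0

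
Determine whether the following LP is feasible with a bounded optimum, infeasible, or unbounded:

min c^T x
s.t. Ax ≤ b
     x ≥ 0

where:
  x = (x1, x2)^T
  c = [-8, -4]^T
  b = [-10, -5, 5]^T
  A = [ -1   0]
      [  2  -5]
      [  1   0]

Infeasible (no feasible solution exists)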